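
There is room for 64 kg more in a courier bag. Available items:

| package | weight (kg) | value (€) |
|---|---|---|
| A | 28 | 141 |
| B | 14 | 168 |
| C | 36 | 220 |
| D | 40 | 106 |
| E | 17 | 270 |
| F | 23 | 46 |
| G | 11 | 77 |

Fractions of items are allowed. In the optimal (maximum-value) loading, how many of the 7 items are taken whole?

3

Sort by value per unit weight and fill in that order.
Ratios (sorted): E 15.88, B 12.00, G 7.00, C 6.11, A 5.04, D 2.65, F 2.00
take E (17 @ 270); take B (14 @ 168); take G (11 @ 77); take 22/36 of C → 134.44. Capacity used 64/64.
3 item(s) taken whole; one partial (take 22/36 of C).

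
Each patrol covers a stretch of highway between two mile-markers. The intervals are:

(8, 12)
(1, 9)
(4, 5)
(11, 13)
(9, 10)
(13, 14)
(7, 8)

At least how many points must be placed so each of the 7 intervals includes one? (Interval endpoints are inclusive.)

4

Sorted: [4,5] [7,8] [1,9] [9,10] [8,12] [11,13] [13,14]
{[4,5]} hit by 5; {[7,8],[1,9]} hit by 8; {[9,10],[8,12]} hit by 10; {[11,13],[13,14]} hit by 13.
Points: 5, 8, 10, 13 (4 total).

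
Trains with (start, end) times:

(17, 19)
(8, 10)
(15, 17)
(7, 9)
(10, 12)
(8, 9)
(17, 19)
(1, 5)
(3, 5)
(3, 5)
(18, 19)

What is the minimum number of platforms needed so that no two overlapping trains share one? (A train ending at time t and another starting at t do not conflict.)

Count concurrent intervals with a sweep; the peak is the room count.
starts: [1, 3, 3, 7, 8, 8, 10, 15, 17, 17, 18]
ends:   [5, 5, 5, 9, 9, 10, 12, 17, 19, 19, 19]
s1→1 s3→2 s3→3  — peak 3.

3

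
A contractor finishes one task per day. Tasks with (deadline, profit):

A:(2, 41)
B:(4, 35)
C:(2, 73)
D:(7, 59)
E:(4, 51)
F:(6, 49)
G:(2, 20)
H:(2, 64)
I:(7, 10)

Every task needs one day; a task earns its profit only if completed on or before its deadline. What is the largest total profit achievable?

Sort by profit descending; place each in the latest free slot ≤ its deadline.
Profit order: C=73 H=64 D=59 E=51 F=49 A=41 B=35 G=20 I=10
Assign: C→slot 2, H→slot 1, D→slot 7, E→slot 4, F→slot 6, A skipped, B→slot 3, G skipped, I→slot 5.
Slots: [1:H] [2:C] [3:B] [4:E] [5:I] [6:F] [7:D]
Profit = 64 + 73 + 35 + 51 + 10 + 49 + 59 = 341

341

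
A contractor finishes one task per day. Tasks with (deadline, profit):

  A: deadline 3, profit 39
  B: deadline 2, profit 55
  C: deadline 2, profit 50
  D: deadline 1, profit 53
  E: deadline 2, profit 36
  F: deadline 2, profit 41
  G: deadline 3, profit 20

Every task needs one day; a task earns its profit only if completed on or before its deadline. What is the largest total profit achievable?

Sort by profit descending; place each in the latest free slot ≤ its deadline.
By profit: B(d2,55), D(d1,53), C(d2,50), F(d2,41), A(d3,39), E(d2,36), G(d3,20)
B→slot 2; D→slot 1; C skipped; F skipped; A→slot 3; E skipped; G skipped.
Profit = 53 + 55 + 39 = 147

147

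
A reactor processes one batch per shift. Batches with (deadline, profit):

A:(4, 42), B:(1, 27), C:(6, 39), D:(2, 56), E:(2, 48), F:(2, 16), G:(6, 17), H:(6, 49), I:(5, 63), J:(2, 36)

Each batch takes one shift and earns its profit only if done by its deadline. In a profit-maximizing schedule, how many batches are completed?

Take jobs in profit order; each goes to the latest open slot no later than its deadline.
By profit: I(d5,63), D(d2,56), H(d6,49), E(d2,48), A(d4,42), C(d6,39), J(d2,36), B(d1,27), G(d6,17), F(d2,16)
I→slot 5; D→slot 2; H→slot 6; E→slot 1; A→slot 4; C→slot 3; J skipped; B skipped; G skipped; F skipped.
6 of 10 scheduled.

6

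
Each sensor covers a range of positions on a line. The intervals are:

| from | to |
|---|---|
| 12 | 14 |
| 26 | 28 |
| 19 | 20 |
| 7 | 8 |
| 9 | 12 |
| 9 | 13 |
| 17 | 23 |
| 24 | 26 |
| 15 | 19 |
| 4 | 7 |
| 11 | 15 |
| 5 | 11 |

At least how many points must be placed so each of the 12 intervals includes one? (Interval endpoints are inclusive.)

4

Process intervals by earliest right end; each time one isn't hit yet, stab at its right endpoint.
By right end: [4,7]  [7,8]  [5,11]  [9,12]  [9,13]  [12,14]  [11,15]  [15,19]  [19,20]  [17,23]  [24,26]  [26,28]
[4,7] uncovered → point at 7; [9,12] uncovered → point at 12; [15,19] uncovered → point at 19; [24,26] uncovered → point at 26.
Points: 7, 12, 19, 26 (4 total).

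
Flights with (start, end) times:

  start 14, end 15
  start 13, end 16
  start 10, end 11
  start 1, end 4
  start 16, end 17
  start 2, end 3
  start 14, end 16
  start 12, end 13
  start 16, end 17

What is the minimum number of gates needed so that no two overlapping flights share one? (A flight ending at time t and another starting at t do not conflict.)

The answer is the maximum number of intervals overlapping at any instant.
starts: [1, 2, 10, 12, 13, 14, 14, 16, 16]
ends:   [3, 4, 11, 13, 15, 16, 16, 17, 17]
s1→1 s2→2 e3→1 e4→0 s10→1 e11→0 s12→1 e13→0 s13→1 s14→2 s14→3  — peak 3.

3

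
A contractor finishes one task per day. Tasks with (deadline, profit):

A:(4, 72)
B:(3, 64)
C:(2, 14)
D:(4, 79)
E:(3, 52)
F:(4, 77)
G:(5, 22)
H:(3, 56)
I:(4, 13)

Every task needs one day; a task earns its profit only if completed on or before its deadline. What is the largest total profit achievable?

314

By profit: D(d4,79), F(d4,77), A(d4,72), B(d3,64), H(d3,56), E(d3,52), G(d5,22), C(d2,14), I(d4,13)
D→slot 4; F→slot 3; A→slot 2; B→slot 1; H skipped; E skipped; G→slot 5; C skipped; I skipped.
Profit = 64 + 72 + 77 + 79 + 22 = 314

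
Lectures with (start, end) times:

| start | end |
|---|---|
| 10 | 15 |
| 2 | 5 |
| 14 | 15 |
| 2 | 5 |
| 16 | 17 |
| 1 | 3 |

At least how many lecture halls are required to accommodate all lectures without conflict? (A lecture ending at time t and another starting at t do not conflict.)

Count concurrent intervals with a sweep; the peak is the room count.
Events (time:±→running): 1:+→1 2:+→2 2:+→3 … peak 3.

3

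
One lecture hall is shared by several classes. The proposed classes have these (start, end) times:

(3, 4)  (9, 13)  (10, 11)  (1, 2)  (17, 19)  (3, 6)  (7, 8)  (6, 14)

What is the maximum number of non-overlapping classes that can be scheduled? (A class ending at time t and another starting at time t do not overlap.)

Sorted by end: (1,2)  (3,4)  (3,6)  (7,8)  (10,11)  (9,13)  (6,14)  (17,19)
take (1,2); take (3,4); take (7,8); take (10,11); take (17,19).
Selected 5 classes.

5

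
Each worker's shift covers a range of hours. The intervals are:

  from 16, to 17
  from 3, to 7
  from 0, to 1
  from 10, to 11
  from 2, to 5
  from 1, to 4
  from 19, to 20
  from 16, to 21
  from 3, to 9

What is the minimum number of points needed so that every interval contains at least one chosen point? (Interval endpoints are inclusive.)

Sort by right endpoint; whenever an interval is uncovered, place a point at its right end.
Sorted: [0,1] [1,4] [2,5] [3,7] [3,9] [10,11] [16,17] [19,20] [16,21]
{[0,1],[1,4]} hit by 1; {[2,5],[3,7],[3,9]} hit by 5; {[10,11]} hit by 11; {[16,17]} hit by 17; {[19,20],[16,21]} hit by 20.
Points: 1, 5, 11, 17, 20 (5 total).

5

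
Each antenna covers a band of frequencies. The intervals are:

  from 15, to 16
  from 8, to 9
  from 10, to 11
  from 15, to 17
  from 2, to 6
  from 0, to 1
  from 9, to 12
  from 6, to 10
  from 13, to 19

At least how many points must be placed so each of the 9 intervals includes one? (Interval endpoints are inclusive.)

Process intervals by earliest right end; each time one isn't hit yet, stab at its right endpoint.
By right end: [0,1]  [2,6]  [8,9]  [6,10]  [10,11]  [9,12]  [15,16]  [15,17]  [13,19]
[0,1] uncovered → point at 1; [2,6] uncovered → point at 6; [8,9] uncovered → point at 9; [10,11] uncovered → point at 11; [15,16] uncovered → point at 16.
Points: 1, 6, 9, 11, 16 (5 total).

5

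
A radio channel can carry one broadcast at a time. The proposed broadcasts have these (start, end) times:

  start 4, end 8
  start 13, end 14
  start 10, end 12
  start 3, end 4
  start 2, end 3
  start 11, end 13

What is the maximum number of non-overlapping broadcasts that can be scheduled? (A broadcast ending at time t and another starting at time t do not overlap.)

5

Greedy by earliest finish: after sorting by end time, pick each interval compatible with the last pick.
By end time: (2,3), (3,4), (4,8), (10,12), (11,13), (13,14).
Pick (2,3); next start ≥ 3 → (3,4); next start ≥ 4 → (4,8); next start ≥ 8 → (10,12); next start ≥ 12 → (13,14).
Selected 5 broadcasts.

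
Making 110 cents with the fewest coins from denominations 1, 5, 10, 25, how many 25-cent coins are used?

Greedy: take as many of the largest coin as possible, then repeat with the remainder.
110 = 4×25 + 1×10
Count of 25: 4

4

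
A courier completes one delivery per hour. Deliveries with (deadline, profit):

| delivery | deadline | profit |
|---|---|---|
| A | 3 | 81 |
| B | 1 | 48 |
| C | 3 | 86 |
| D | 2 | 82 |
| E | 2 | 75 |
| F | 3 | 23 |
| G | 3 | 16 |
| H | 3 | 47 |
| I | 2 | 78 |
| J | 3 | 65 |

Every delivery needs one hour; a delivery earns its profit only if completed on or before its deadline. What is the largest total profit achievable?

249

By profit: C(d3,86), D(d2,82), A(d3,81), I(d2,78), E(d2,75), J(d3,65), B(d1,48), H(d3,47), F(d3,23), G(d3,16)
C→slot 3; D→slot 2; A→slot 1; I skipped; E skipped; J skipped; B skipped; H skipped; F skipped; G skipped.
Profit = 81 + 82 + 86 = 249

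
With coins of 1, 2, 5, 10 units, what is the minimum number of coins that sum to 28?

5

Greedy: take as many of the largest coin as possible, then repeat with the remainder.
28 = 2×10 + 1×5 + 1×2 + 1×1
Total coins = 2 + 1 + 1 + 1 = 5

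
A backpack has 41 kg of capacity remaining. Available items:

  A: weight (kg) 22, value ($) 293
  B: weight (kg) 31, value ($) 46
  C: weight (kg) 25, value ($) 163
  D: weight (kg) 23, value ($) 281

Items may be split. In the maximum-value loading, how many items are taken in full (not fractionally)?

Ratios (sorted): A 13.32, D 12.22, C 6.52, B 1.48
take A (22 @ 293); take 19/23 of D → 232.13. Capacity used 41/41.
1 item(s) taken whole; one partial (take 19/23 of D).

1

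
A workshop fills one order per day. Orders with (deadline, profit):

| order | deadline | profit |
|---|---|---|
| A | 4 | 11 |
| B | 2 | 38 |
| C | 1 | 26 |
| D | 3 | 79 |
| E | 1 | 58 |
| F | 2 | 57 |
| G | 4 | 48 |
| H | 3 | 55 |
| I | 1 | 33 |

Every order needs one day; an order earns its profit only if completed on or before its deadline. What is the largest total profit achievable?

242

Profit order: D=79 E=58 F=57 H=55 G=48 B=38 I=33 C=26 A=11
Assign: D→slot 3, E→slot 1, F→slot 2, H skipped, G→slot 4, B skipped, I skipped, C skipped, A skipped.
Slots: [1:E] [2:F] [3:D] [4:G]
Profit = 58 + 57 + 79 + 48 = 242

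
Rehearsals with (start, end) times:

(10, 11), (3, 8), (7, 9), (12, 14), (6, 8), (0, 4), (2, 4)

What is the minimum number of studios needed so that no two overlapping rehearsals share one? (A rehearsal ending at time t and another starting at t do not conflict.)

3

Events (time:±→running): 0:+→1 2:+→2 3:+→3 … peak 3.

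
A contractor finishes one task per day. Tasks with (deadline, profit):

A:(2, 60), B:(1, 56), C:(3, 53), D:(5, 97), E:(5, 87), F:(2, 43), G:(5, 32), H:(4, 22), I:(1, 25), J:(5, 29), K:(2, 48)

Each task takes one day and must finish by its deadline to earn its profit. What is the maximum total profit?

353

By profit: D(d5,97), E(d5,87), A(d2,60), B(d1,56), C(d3,53), K(d2,48), F(d2,43), G(d5,32), J(d5,29), I(d1,25), H(d4,22)
D→slot 5; E→slot 4; A→slot 2; B→slot 1; C→slot 3; K skipped; F skipped; G skipped; J skipped; I skipped; H skipped.
Profit = 56 + 60 + 53 + 87 + 97 = 353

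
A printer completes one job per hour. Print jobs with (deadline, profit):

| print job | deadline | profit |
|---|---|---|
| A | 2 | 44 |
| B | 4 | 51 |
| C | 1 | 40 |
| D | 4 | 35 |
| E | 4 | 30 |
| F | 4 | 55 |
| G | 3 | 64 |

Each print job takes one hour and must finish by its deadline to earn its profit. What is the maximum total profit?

214

Take jobs in profit order; each goes to the latest open slot no later than its deadline.
By profit: G(d3,64), F(d4,55), B(d4,51), A(d2,44), C(d1,40), D(d4,35), E(d4,30)
G→slot 3; F→slot 4; B→slot 2; A→slot 1; C skipped; D skipped; E skipped.
Profit = 44 + 51 + 64 + 55 = 214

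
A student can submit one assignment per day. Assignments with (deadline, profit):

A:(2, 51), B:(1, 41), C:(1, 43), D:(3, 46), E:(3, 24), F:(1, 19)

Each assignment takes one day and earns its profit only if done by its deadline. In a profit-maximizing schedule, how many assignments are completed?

Profit order: A=51 D=46 C=43 B=41 E=24 F=19
Assign: A→slot 2, D→slot 3, C→slot 1, B skipped, E skipped, F skipped.
Slots: [1:C] [2:A] [3:D]
3 of 6 scheduled.

3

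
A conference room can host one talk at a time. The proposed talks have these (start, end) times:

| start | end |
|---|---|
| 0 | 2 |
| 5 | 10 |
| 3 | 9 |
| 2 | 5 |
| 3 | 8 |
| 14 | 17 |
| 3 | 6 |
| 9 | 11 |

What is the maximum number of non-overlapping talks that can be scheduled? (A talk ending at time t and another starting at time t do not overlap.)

Sorted by end: (0,2)  (2,5)  (3,6)  (3,8)  (3,9)  (5,10)  (9,11)  (14,17)
take (0,2); take (2,5); skip (3,8); take (5,10); take (14,17).
Selected 4 talks.

4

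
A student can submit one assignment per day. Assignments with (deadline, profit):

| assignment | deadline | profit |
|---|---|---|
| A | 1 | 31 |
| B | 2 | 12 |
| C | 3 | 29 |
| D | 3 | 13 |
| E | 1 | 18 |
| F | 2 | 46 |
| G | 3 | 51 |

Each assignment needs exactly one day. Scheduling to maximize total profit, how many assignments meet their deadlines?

3

Take jobs in profit order; each goes to the latest open slot no later than its deadline.
By profit: G(d3,51), F(d2,46), A(d1,31), C(d3,29), E(d1,18), D(d3,13), B(d2,12)
G→slot 3; F→slot 2; A→slot 1; C skipped; E skipped; D skipped; B skipped.
3 of 7 scheduled.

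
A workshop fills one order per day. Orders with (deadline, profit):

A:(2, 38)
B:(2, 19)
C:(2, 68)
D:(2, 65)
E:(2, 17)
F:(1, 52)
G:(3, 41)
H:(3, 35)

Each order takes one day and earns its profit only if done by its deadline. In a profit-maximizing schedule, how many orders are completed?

3

Take jobs in profit order; each goes to the latest open slot no later than its deadline.
Profit order: C=68 D=65 F=52 G=41 A=38 H=35 B=19 E=17
Assign: C→slot 2, D→slot 1, F skipped, G→slot 3, A skipped, H skipped, B skipped, E skipped.
Slots: [1:D] [2:C] [3:G]
3 of 8 scheduled.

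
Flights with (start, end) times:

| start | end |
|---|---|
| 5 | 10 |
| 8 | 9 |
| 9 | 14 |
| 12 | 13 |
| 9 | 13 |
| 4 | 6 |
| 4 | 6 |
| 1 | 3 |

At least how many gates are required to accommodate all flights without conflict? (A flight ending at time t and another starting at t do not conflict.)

starts: [1, 4, 4, 5, 8, 9, 9, 12]
ends:   [3, 6, 6, 9, 10, 13, 13, 14]
s1→1 e3→0 s4→1 s4→2 s5→3  — peak 3.

3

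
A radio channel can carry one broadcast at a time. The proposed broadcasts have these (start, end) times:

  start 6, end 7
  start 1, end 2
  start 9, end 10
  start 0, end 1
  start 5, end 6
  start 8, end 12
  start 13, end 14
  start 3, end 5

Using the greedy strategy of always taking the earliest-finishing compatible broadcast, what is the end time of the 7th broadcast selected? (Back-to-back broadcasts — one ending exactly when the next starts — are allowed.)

By end time: (0,1), (1,2), (3,5), (5,6), (6,7), (9,10), (8,12), (13,14).
Pick (0,1); next start ≥ 1 → (1,2); next start ≥ 2 → (3,5); next start ≥ 5 → (5,6); next start ≥ 6 → (6,7); next start ≥ 7 → (9,10); next start ≥ 10 → (13,14).
Selected: (0,1) (1,2) (3,5) (5,6) (6,7) (9,10) (13,14)

14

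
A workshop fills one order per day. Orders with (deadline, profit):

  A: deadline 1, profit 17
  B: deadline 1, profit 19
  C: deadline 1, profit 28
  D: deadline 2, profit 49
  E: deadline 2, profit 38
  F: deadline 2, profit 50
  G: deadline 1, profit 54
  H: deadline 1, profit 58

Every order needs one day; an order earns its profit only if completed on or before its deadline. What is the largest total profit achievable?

108

Take jobs in profit order; each goes to the latest open slot no later than its deadline.
By profit: H(d1,58), G(d1,54), F(d2,50), D(d2,49), E(d2,38), C(d1,28), B(d1,19), A(d1,17)
H→slot 1; G skipped; F→slot 2; D skipped; E skipped; C skipped; B skipped; A skipped.
Profit = 58 + 50 = 108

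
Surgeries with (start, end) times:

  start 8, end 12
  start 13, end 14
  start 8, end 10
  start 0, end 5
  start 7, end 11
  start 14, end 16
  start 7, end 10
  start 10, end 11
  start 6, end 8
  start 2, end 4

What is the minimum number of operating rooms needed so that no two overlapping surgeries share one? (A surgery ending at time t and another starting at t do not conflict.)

The answer is the maximum number of intervals overlapping at any instant.
starts: [0, 2, 6, 7, 7, 8, 8, 10, 13, 14]
ends:   [4, 5, 8, 10, 10, 11, 11, 12, 14, 16]
s0→1 s2→2 e4→1 e5→0 s6→1 s7→2 s7→3 e8→2 s8→3 s8→4  — peak 4.

4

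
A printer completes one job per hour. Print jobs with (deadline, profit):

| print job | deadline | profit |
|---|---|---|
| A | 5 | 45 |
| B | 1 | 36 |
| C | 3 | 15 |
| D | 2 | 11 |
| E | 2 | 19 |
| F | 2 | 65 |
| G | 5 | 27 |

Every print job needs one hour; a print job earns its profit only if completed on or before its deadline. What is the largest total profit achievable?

Take jobs in profit order; each goes to the latest open slot no later than its deadline.
By profit: F(d2,65), A(d5,45), B(d1,36), G(d5,27), E(d2,19), C(d3,15), D(d2,11)
F→slot 2; A→slot 5; B→slot 1; G→slot 4; E skipped; C→slot 3; D skipped.
Profit = 36 + 65 + 15 + 27 + 45 = 188

188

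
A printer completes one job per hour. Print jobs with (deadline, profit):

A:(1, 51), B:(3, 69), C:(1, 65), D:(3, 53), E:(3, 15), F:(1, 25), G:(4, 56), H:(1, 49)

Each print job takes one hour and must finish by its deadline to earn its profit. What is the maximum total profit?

Sort by profit descending; place each in the latest free slot ≤ its deadline.
By profit: B(d3,69), C(d1,65), G(d4,56), D(d3,53), A(d1,51), H(d1,49), F(d1,25), E(d3,15)
B→slot 3; C→slot 1; G→slot 4; D→slot 2; A skipped; H skipped; F skipped; E skipped.
Profit = 65 + 53 + 69 + 56 = 243

243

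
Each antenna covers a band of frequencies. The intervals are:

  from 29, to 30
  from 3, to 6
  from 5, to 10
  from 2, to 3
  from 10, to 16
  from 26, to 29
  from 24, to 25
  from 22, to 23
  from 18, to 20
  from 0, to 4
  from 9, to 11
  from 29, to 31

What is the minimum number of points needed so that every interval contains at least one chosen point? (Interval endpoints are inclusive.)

Process intervals by earliest right end; each time one isn't hit yet, stab at its right endpoint.
By right end: [2,3]  [0,4]  [3,6]  [5,10]  [9,11]  [10,16]  [18,20]  [22,23]  [24,25]  [26,29]  [29,30]  [29,31]
[2,3] uncovered → point at 3; [5,10] uncovered → point at 10; [18,20] uncovered → point at 20; [22,23] uncovered → point at 23; [24,25] uncovered → point at 25; [26,29] uncovered → point at 29.
Points: 3, 10, 20, 23, 25, 29 (6 total).

6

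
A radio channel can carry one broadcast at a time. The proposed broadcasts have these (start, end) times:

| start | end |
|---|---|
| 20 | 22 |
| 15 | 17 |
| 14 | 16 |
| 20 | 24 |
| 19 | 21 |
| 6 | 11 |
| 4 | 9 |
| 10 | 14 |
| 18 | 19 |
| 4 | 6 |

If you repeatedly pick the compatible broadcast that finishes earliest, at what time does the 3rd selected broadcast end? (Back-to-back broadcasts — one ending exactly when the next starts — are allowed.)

16

Sort by end time and greedily take each interval whose start is ≥ the last chosen end.
By end time: (4,6), (4,9), (6,11), (10,14), (14,16), (15,17), (18,19), (19,21), (20,22), (20,24).
Pick (4,6); next start ≥ 6 → (6,11); next start ≥ 11 → (14,16); next start ≥ 16 → (18,19); next start ≥ 19 → (19,21).
Selected: (4,6) (6,11) (14,16) (18,19) (19,21)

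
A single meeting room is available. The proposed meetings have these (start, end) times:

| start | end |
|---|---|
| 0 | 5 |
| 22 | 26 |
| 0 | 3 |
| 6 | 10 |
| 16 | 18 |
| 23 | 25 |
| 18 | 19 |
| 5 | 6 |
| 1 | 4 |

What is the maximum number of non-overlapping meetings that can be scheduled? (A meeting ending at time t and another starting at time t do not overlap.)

6

Sort by end time and greedily take each interval whose start is ≥ the last chosen end.
By end time: (0,3), (1,4), (0,5), (5,6), (6,10), (16,18), (18,19), (23,25), (22,26).
Pick (0,3); next start ≥ 3 → (5,6); next start ≥ 6 → (6,10); next start ≥ 10 → (16,18); next start ≥ 18 → (18,19); next start ≥ 19 → (23,25).
Selected 6 meetings.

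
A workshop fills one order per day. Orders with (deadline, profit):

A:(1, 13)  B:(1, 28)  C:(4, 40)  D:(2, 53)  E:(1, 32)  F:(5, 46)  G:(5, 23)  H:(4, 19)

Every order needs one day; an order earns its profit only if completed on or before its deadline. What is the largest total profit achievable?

194

Sort by profit descending; place each in the latest free slot ≤ its deadline.
Profit order: D=53 F=46 C=40 E=32 B=28 G=23 H=19 A=13
Assign: D→slot 2, F→slot 5, C→slot 4, E→slot 1, B skipped, G→slot 3, H skipped, A skipped.
Slots: [1:E] [2:D] [3:G] [4:C] [5:F]
Profit = 32 + 53 + 23 + 40 + 46 = 194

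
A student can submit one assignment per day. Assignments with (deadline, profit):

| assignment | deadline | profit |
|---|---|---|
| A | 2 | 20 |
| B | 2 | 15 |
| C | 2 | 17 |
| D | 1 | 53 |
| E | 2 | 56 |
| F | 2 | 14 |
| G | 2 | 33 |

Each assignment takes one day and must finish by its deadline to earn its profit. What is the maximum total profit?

109

Sort by profit descending; place each in the latest free slot ≤ its deadline.
Profit order: E=56 D=53 G=33 A=20 C=17 B=15 F=14
Assign: E→slot 2, D→slot 1, G skipped, A skipped, C skipped, B skipped, F skipped.
Slots: [1:D] [2:E]
Profit = 53 + 56 = 109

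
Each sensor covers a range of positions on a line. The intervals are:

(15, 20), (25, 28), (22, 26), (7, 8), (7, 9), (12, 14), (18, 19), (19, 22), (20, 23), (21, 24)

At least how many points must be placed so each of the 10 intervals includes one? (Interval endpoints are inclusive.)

Sort by right endpoint; whenever an interval is uncovered, place a point at its right end.
By right end: [7,8]  [7,9]  [12,14]  [18,19]  [15,20]  [19,22]  [20,23]  [21,24]  [22,26]  [25,28]
[7,8] uncovered → point at 8; [12,14] uncovered → point at 14; [18,19] uncovered → point at 19; [20,23] uncovered → point at 23; [25,28] uncovered → point at 28.
Points: 8, 14, 19, 23, 28 (5 total).

5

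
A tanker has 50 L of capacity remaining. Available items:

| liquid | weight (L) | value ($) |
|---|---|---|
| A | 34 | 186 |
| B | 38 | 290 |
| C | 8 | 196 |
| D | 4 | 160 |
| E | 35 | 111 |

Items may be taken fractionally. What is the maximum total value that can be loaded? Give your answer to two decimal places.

Order: D (160/4=40.00) > C (196/8=24.50) > B (290/38=7.63) > A (186/34=5.47) > E (111/35=3.17)
Fill: take D (4 @ 160) → take C (8 @ 196) → take B (38 @ 290); 50/50 used.
Total value = 646.00

646.00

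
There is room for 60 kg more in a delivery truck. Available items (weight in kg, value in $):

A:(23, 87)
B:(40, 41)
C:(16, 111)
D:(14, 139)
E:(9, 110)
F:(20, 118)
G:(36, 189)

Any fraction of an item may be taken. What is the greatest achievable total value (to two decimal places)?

Greedy by value/weight ratio, highest first.
Order: E (110/9=12.22) > D (139/14=9.93) > C (111/16=6.94) > F (118/20=5.90) > G (189/36=5.25) > A (87/23=3.78) > B (41/40=1.02)
Fill: take E (9 @ 110) → take D (14 @ 139) → take C (16 @ 111) → take F (20 @ 118) → take 1/36 of G → 5.25; 60/60 used.
Total value = 483.25

483.25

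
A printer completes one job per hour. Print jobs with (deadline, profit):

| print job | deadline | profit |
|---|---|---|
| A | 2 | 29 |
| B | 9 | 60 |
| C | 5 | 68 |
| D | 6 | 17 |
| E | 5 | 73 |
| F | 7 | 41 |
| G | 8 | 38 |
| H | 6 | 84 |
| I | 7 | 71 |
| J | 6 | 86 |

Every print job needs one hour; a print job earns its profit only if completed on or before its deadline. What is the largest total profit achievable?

Profit order: J=86 H=84 E=73 I=71 C=68 B=60 F=41 G=38 A=29 D=17
Assign: J→slot 6, H→slot 5, E→slot 4, I→slot 7, C→slot 3, B→slot 9, F→slot 2, G→slot 8, A→slot 1, D skipped.
Slots: [1:A] [2:F] [3:C] [4:E] [5:H] [6:J] [7:I] [8:G] [9:B]
Profit = 29 + 41 + 68 + 73 + 84 + 86 + 71 + 38 + 60 = 550

550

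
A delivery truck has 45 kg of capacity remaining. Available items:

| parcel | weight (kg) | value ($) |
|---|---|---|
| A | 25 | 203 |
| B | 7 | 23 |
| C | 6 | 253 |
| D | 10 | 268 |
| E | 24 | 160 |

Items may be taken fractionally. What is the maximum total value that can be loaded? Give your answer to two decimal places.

Greedy by value/weight ratio, highest first.
Order: C (253/6=42.17) > D (268/10=26.80) > A (203/25=8.12) > E (160/24=6.67) > B (23/7=3.29)
Fill: take C (6 @ 253) → take D (10 @ 268) → take A (25 @ 203) → take 4/24 of E → 26.67; 45/45 used.
Total value = 750.67

750.67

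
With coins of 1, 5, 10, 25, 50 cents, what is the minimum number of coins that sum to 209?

9

209 = 4×50 + 1×5 + 4×1
Total coins = 4 + 1 + 4 = 9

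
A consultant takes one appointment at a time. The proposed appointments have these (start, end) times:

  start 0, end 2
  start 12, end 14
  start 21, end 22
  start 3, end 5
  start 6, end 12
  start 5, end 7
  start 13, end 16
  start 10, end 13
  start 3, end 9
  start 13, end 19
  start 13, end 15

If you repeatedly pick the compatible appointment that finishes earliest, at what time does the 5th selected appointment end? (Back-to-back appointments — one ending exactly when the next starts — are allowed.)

By end time: (0,2), (3,5), (5,7), (3,9), (6,12), (10,13), (12,14), (13,15), (13,16), (13,19), (21,22).
Pick (0,2); next start ≥ 2 → (3,5); next start ≥ 5 → (5,7); next start ≥ 7 → (10,13); next start ≥ 13 → (13,15); next start ≥ 15 → (21,22).
Selected: (0,2) (3,5) (5,7) (10,13) (13,15) (21,22)

15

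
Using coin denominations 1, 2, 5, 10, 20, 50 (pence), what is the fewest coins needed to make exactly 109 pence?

Use the largest denomination that fits, subtract, and repeat.
109 = 2×50 + 1×5 + 2×2
Total coins = 2 + 1 + 2 = 5

5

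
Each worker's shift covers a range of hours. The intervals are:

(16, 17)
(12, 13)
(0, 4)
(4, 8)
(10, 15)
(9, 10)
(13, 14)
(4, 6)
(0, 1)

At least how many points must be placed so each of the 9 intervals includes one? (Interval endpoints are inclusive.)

5

Sort by right endpoint; whenever an interval is uncovered, place a point at its right end.
By right end: [0,1]  [0,4]  [4,6]  [4,8]  [9,10]  [12,13]  [13,14]  [10,15]  [16,17]
[0,1] uncovered → point at 1; [4,6] uncovered → point at 6; [9,10] uncovered → point at 10; [12,13] uncovered → point at 13; [16,17] uncovered → point at 17.
Points: 1, 6, 10, 13, 17 (5 total).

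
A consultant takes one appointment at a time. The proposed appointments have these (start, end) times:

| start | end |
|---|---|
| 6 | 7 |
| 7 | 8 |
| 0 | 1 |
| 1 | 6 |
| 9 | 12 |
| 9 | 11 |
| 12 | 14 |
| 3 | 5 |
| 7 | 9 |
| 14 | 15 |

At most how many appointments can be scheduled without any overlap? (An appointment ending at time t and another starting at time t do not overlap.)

7

Greedy by earliest finish: after sorting by end time, pick each interval compatible with the last pick.
By end time: (0,1), (3,5), (1,6), (6,7), (7,8), (7,9), (9,11), (9,12), (12,14), (14,15).
Pick (0,1); next start ≥ 1 → (3,5); next start ≥ 5 → (6,7); next start ≥ 7 → (7,8); next start ≥ 8 → (9,11); next start ≥ 11 → (12,14); next start ≥ 14 → (14,15).
Selected 7 appointments.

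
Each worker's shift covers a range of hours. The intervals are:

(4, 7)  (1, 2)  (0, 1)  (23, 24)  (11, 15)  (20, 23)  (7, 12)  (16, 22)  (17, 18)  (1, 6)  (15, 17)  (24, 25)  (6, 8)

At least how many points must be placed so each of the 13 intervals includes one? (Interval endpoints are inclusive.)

6

By right end: [0,1]  [1,2]  [1,6]  [4,7]  [6,8]  [7,12]  [11,15]  [15,17]  [17,18]  [16,22]  [20,23]  [23,24]  [24,25]
[0,1] uncovered → point at 1; [4,7] uncovered → point at 7; [11,15] uncovered → point at 15; [17,18] uncovered → point at 18; [20,23] uncovered → point at 23; [24,25] uncovered → point at 25.
Points: 1, 7, 15, 18, 23, 25 (6 total).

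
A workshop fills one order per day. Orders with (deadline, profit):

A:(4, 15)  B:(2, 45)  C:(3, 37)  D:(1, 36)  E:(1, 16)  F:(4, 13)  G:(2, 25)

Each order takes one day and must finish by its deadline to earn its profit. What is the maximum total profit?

By profit: B(d2,45), C(d3,37), D(d1,36), G(d2,25), E(d1,16), A(d4,15), F(d4,13)
B→slot 2; C→slot 3; D→slot 1; G skipped; E skipped; A→slot 4; F skipped.
Profit = 36 + 45 + 37 + 15 = 133

133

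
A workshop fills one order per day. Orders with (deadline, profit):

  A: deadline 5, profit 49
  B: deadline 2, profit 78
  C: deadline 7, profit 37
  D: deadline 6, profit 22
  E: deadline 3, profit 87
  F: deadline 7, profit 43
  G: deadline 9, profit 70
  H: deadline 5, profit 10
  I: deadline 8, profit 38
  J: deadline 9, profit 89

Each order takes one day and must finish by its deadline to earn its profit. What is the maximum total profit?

513

Sort by profit descending; place each in the latest free slot ≤ its deadline.
By profit: J(d9,89), E(d3,87), B(d2,78), G(d9,70), A(d5,49), F(d7,43), I(d8,38), C(d7,37), D(d6,22), H(d5,10)
J→slot 9; E→slot 3; B→slot 2; G→slot 8; A→slot 5; F→slot 7; I→slot 6; C→slot 4; D→slot 1; H skipped.
Profit = 22 + 78 + 87 + 37 + 49 + 38 + 43 + 70 + 89 = 513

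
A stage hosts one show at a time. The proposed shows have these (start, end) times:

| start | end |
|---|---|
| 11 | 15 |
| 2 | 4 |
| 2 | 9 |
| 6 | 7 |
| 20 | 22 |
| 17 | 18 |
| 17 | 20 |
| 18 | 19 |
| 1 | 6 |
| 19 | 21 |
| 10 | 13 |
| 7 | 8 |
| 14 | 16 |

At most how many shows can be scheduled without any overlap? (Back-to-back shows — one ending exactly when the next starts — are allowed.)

By end time: (2,4), (1,6), (6,7), (7,8), (2,9), (10,13), (11,15), (14,16), (17,18), (18,19), (17,20), (19,21), (20,22).
Pick (2,4); next start ≥ 4 → (6,7); next start ≥ 7 → (7,8); next start ≥ 8 → (10,13); next start ≥ 13 → (14,16); next start ≥ 16 → (17,18); next start ≥ 18 → (18,19); next start ≥ 19 → (19,21).
Selected 8 shows.

8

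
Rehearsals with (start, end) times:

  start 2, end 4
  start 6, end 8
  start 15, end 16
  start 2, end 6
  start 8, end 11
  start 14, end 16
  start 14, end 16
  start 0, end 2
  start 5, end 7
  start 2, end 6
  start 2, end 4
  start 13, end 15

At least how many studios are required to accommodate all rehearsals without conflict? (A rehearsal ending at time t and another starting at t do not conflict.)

The answer is the maximum number of intervals overlapping at any instant.
Events (time:±→running): 0:+→1 2:-→0 2:+→1 2:+→2 2:+→3 2:+→4 … peak 4.

4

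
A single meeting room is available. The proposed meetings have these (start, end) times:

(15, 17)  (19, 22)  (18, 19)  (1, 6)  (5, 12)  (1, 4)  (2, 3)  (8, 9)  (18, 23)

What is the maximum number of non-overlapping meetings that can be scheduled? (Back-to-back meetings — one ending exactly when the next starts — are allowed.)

Greedy by earliest finish: after sorting by end time, pick each interval compatible with the last pick.
Sorted by end: (2,3)  (1,4)  (1,6)  (8,9)  (5,12)  (15,17)  (18,19)  (19,22)  (18,23)
take (2,3); take (8,9); take (15,17); take (18,19); take (19,22).
Selected 5 meetings.

5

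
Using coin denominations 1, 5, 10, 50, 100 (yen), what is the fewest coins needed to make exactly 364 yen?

Greedy: take as many of the largest coin as possible, then repeat with the remainder.
364 = 3×100 + 1×50 + 1×10 + 4×1
Total coins = 3 + 1 + 1 + 4 = 9

9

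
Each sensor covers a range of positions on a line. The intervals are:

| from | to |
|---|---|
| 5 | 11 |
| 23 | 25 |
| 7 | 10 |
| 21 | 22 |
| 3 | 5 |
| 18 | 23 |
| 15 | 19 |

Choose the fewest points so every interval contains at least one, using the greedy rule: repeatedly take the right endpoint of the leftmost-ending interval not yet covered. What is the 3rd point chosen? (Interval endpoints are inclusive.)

19

Sort by right endpoint; whenever an interval is uncovered, place a point at its right end.
Sorted: [3,5] [7,10] [5,11] [15,19] [21,22] [18,23] [23,25]
{[3,5]} hit by 5; {[7,10],[5,11]} hit by 10; {[15,19]} hit by 19; {[21,22],[18,23]} hit by 22; {[23,25]} hit by 25.
Points: 5, 10, 19, 22, 25 (5 total).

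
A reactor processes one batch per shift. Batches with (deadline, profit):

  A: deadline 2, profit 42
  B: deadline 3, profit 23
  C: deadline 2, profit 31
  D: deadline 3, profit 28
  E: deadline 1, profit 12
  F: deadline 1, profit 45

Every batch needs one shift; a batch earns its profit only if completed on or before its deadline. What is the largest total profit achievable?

Sort by profit descending; place each in the latest free slot ≤ its deadline.
Profit order: F=45 A=42 C=31 D=28 B=23 E=12
Assign: F→slot 1, A→slot 2, C skipped, D→slot 3, B skipped, E skipped.
Slots: [1:F] [2:A] [3:D]
Profit = 45 + 42 + 28 = 115

115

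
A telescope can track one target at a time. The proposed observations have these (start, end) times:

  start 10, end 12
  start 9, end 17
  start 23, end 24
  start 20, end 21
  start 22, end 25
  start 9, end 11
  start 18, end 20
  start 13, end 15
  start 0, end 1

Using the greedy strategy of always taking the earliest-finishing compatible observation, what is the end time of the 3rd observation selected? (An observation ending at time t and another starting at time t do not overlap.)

15

Order by finish time; keep every interval that doesn't clash with the previous kept one.
By end time: (0,1), (9,11), (10,12), (13,15), (9,17), (18,20), (20,21), (23,24), (22,25).
Pick (0,1); next start ≥ 1 → (9,11); next start ≥ 11 → (13,15); next start ≥ 15 → (18,20); next start ≥ 20 → (20,21); next start ≥ 21 → (23,24).
Selected: (0,1) (9,11) (13,15) (18,20) (20,21) (23,24)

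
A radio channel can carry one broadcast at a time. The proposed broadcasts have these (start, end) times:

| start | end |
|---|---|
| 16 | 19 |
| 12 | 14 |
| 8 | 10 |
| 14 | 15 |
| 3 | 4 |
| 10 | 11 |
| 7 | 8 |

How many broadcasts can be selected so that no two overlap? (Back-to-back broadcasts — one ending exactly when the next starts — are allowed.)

7

Order by finish time; keep every interval that doesn't clash with the previous kept one.
Sorted by end: (3,4)  (7,8)  (8,10)  (10,11)  (12,14)  (14,15)  (16,19)
take (3,4); take (7,8); take (8,10); take (10,11); take (12,14); take (14,15); take (16,19).
Selected 7 broadcasts.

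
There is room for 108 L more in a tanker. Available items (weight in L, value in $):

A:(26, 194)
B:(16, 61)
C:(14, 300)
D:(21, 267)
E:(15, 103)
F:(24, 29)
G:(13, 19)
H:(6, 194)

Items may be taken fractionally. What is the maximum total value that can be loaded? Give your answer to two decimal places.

Ratios (sorted): H 32.33, C 21.43, D 12.71, A 7.46, E 6.87, B 3.81, G 1.46, F 1.21
take H (6 @ 194); take C (14 @ 300); take D (21 @ 267); take A (26 @ 194); take E (15 @ 103); take B (16 @ 61); take 10/13 of G → 14.62. Capacity used 108/108.
Total value = 1133.62

1133.62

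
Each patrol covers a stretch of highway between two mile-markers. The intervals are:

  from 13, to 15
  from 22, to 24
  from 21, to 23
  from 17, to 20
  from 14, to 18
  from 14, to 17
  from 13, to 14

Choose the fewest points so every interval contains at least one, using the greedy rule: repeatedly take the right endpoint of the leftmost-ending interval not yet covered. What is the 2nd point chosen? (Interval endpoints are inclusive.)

By right end: [13,14]  [13,15]  [14,17]  [14,18]  [17,20]  [21,23]  [22,24]
[13,14] uncovered → point at 14; [17,20] uncovered → point at 20; [21,23] uncovered → point at 23.
Points: 14, 20, 23 (3 total).

20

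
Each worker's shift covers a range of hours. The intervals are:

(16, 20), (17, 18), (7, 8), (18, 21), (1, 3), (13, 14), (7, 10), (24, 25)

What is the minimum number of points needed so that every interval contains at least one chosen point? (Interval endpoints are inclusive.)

Sorted: [1,3] [7,8] [7,10] [13,14] [17,18] [16,20] [18,21] [24,25]
{[1,3]} hit by 3; {[7,8],[7,10]} hit by 8; {[13,14]} hit by 14; {[17,18],[16,20],[18,21]} hit by 18; {[24,25]} hit by 25.
Points: 3, 8, 14, 18, 25 (5 total).

5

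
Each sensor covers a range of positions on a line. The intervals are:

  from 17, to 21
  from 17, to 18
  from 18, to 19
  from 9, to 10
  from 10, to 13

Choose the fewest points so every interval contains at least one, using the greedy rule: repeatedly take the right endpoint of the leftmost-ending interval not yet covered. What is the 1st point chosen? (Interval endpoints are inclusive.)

Process intervals by earliest right end; each time one isn't hit yet, stab at its right endpoint.
Sorted: [9,10] [10,13] [17,18] [18,19] [17,21]
{[9,10],[10,13]} hit by 10; {[17,18],[18,19],[17,21]} hit by 18.
Points: 10, 18 (2 total).

10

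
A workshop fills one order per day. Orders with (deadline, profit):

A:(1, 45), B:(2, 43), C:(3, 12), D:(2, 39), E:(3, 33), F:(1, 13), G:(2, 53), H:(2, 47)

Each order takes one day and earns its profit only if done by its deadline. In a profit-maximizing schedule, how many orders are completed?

3

Sort by profit descending; place each in the latest free slot ≤ its deadline.
By profit: G(d2,53), H(d2,47), A(d1,45), B(d2,43), D(d2,39), E(d3,33), F(d1,13), C(d3,12)
G→slot 2; H→slot 1; A skipped; B skipped; D skipped; E→slot 3; F skipped; C skipped.
3 of 8 scheduled.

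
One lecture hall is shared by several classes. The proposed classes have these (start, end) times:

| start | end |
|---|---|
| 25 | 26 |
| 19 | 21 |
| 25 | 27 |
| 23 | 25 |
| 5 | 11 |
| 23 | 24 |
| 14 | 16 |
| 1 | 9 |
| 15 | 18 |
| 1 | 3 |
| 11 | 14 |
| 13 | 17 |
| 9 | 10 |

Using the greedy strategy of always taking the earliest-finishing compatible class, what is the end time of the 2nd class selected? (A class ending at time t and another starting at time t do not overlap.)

By end time: (1,3), (1,9), (9,10), (5,11), (11,14), (14,16), (13,17), (15,18), (19,21), (23,24), (23,25), (25,26), (25,27).
Pick (1,3); next start ≥ 3 → (9,10); next start ≥ 10 → (11,14); next start ≥ 14 → (14,16); next start ≥ 16 → (19,21); next start ≥ 21 → (23,24); next start ≥ 24 → (25,26).
Selected: (1,3) (9,10) (11,14) (14,16) (19,21) (23,24) (25,26)

10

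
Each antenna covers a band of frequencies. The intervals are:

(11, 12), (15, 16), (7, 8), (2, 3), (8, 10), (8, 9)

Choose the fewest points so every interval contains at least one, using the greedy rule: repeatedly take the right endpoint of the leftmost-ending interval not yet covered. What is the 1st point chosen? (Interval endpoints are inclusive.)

3

Sort by right endpoint; whenever an interval is uncovered, place a point at its right end.
By right end: [2,3]  [7,8]  [8,9]  [8,10]  [11,12]  [15,16]
[2,3] uncovered → point at 3; [7,8] uncovered → point at 8; [11,12] uncovered → point at 12; [15,16] uncovered → point at 16.
Points: 3, 8, 12, 16 (4 total).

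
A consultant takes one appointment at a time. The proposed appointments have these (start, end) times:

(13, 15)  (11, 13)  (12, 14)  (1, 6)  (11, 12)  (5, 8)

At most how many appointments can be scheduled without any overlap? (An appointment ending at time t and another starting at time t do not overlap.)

By end time: (1,6), (5,8), (11,12), (11,13), (12,14), (13,15).
Pick (1,6); next start ≥ 6 → (11,12); next start ≥ 12 → (12,14).
Selected 3 appointments.

3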